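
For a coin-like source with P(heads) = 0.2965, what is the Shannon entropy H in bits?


H = -p*log2(p) - (1-p)*log2(1-p). -0.2965*log2(0.2965) = 0.520030; -0.7035*log2(0.7035) = 0.356940. H = 0.520030 + 0.356940 = 0.877

0.877 bits


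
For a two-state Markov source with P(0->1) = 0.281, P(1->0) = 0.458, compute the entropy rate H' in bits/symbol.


Stationary distribution: pi_0 = p10/(p01+p10) = 0.6198, pi_1 = 0.3802. Entropy rate H' = pi_0*H(p01) + pi_1*H(p10) = 0.6198*0.8568 + 0.3802*0.9949 = 0.9093

0.9093 bits/symbol


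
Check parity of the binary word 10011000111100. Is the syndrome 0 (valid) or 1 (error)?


Syndrome = XOR of all bits = 1 XOR 0 XOR 0 XOR 1 XOR 1 XOR 0 XOR 0 XOR 0 XOR 1 XOR 1 XOR 1 XOR 1 XOR 0 XOR 0 = 1

1


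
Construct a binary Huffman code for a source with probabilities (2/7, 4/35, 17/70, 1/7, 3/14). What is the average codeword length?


Huffman construction (repeatedly merge the two least-probable nodes; each merge adds 1 bit to every symbol beneath it): 4/35 + 1/7 = 9/35; 3/14 + 17/70 = 16/35; 9/35 + 2/7 = 19/35; 16/35 + 19/35 = 1. Resulting codeword lengths (in the order the probabilities were given): (2, 3, 2, 3, 2). L_avg = sum(p_i * l_i) = 2/7*2 + 4/35*3 + 17/70*2 + 1/7*3 + 3/14*2 = 79/35 = 2.2571

2.2571 bits


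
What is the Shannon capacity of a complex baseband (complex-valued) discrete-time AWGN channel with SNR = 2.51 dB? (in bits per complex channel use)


SNR_linear = 10^(2.51/10) = 1.7824; C = log2(1 + SNR_linear) = log2(1 + 1.7824) = 1.4763

1.4763 bits/channel use


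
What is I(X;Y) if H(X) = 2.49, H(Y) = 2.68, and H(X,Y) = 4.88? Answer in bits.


I(X;Y) = H(X) + H(Y) - H(X,Y) = 2.49 + 2.68 - 4.88 = 0.29

0.29 bits


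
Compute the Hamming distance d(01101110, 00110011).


Count differing positions: . ^ . ^ ^ ^ . ^ = 5 differences

5


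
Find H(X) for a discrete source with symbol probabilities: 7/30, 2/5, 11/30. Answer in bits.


H = -sum(p_i * log2(p_i)). Terms: -(7/30)*log2(7/30) = 0.489892; -(2/5)*log2(2/5) = 0.528771; -(11/30)*log2(11/30) = 0.530735. H = 0.489892 + 0.528771 + 0.530735 = 1.5494

1.5494 bits


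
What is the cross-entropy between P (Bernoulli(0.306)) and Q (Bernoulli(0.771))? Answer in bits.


H(P,Q) = -p*log2(q) - (1-p)*log2(1-q). -0.306*log2(0.771) = 0.114810; -0.694*log2(0.229) = 1.475847. H(P,Q) = 0.114810 + 1.475847 = 1.5907

1.5907 bits


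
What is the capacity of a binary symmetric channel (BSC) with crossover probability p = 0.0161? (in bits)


H(p) = -p*log2(p) - (1-p)*log2(1-p) = -0.0161*log2(0.0161) - 0.9839*log2(0.9839) = 0.095904 + 0.023039 = 0.1189. C = 1 - H(p) = 1 - 0.1189 = 0.8811

0.8811 bits


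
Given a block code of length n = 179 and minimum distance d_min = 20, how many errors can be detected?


Detection capability = d_min - 1 = 20 - 1 = 19

19 errors


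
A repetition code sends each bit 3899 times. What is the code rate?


Rate = k/n = 1/3899

1/3899


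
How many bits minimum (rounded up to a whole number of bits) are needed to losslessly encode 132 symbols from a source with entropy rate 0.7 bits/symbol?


Minimum bits >= n * H = 132 * 0.7 = 92.4, rounded up to a whole number of bits = 93

93 bits


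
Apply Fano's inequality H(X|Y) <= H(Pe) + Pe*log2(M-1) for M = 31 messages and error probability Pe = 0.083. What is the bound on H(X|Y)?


H(Pe) = -Pe*log2(Pe) - (1-Pe)*log2(1-Pe) = -0.083*log2(0.083) - 0.917*log2(0.917) = 0.298032 + 0.114631 = 0.4127. Pe*log2(M-1) = 0.083*log2(30) = 0.407272. Bound = H(Pe) + Pe*log2(M-1) = 0.298032 + 0.114631 + 0.407272 = 0.8199

0.8199 bits


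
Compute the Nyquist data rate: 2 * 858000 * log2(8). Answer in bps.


Rate = 2 * B * log2(M) = 2 * 858000 * 3.0 = 5148000.0

5148000.0 bps


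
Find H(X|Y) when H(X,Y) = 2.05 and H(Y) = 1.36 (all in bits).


H(X|Y) = H(X,Y) - H(Y) = 2.05 - 1.36 = 0.69

0.69 bits


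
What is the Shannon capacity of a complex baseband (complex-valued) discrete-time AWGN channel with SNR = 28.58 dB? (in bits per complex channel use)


SNR_linear = 10^(28.58/10) = 721.1075; C = log2(1 + SNR_linear) = log2(1 + 721.1075) = 9.4961

9.4961 bits/channel use


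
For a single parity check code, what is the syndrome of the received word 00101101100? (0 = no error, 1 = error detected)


Syndrome = XOR of all bits = 0 XOR 0 XOR 1 XOR 0 XOR 1 XOR 1 XOR 0 XOR 1 XOR 1 XOR 0 XOR 0 = 1

1


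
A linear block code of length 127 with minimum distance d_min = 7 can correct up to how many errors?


Correction capability = floor((d-1)/2) = floor((7-1)/2) = 3

3 errors


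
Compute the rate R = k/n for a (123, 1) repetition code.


Rate = k/n = 1/123

1/123


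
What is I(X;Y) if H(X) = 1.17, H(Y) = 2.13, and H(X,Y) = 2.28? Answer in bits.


I(X;Y) = H(X) + H(Y) - H(X,Y) = 1.17 + 2.13 - 2.28 = 1.02

1.02 bits


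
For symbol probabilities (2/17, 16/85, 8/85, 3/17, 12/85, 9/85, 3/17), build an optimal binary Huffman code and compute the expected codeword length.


Huffman construction (repeatedly merge the two least-probable nodes; each merge adds 1 bit to every symbol beneath it): 8/85 + 9/85 = 1/5; 2/17 + 12/85 = 22/85; 3/17 + 3/17 = 6/17; 16/85 + 1/5 = 33/85; 22/85 + 6/17 = 52/85; 33/85 + 52/85 = 1. Resulting codeword lengths (in the order the probabilities were given): (3, 2, 3, 3, 3, 3, 3). L_avg = sum(p_i * l_i) = 2/17*3 + 16/85*2 + 8/85*3 + 3/17*3 + 12/85*3 + 9/85*3 + 3/17*3 = 239/85 = 2.8118

2.8118 bits


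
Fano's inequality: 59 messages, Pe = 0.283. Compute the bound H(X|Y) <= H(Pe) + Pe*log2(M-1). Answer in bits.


H(Pe) = -Pe*log2(Pe) - (1-Pe)*log2(1-Pe) = -0.283*log2(0.283) - 0.717*log2(0.717) = 0.515379 + 0.344128 = 0.8595. Pe*log2(M-1) = 0.283*log2(58) = 1.657809. Bound = H(Pe) + Pe*log2(M-1) = 0.515379 + 0.344128 + 1.657809 = 2.5173

2.5173 bits


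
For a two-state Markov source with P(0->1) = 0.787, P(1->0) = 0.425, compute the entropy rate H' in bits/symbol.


Stationary distribution: pi_0 = p10/(p01+p10) = 0.3507, pi_1 = 0.6493. Entropy rate H' = pi_0*H(p01) + pi_1*H(p10) = 0.3507*0.7472 + 0.6493*0.9837 = 0.9008

0.9008 bits/symbol


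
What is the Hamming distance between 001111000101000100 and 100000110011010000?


Count differing positions: ^ . ^ ^ ^ ^ ^ ^ . ^ ^ . . ^ . ^ . . = 11 differences

11


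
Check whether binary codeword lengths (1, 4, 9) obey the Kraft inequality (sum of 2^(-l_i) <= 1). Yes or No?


Kraft sum = sum(2^(-l_i)) = 0.5645, need <= 1. Result: satisfied (a binary prefix-free code with these lengths exists)

Yes


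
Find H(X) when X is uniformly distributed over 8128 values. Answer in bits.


H = log2(n) = log2(8128) = 12.9887

12.9887 bits


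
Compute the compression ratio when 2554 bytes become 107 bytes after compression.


Ratio = original / compressed = 2554 / 107 = 23.8692

23.8692


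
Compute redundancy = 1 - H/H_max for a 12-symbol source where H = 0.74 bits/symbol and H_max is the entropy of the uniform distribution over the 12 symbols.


H_max = log2(K) = log2(12) = 3.585 bits/symbol. Redundancy = 1 - H/H_max = 1 - 0.74/3.585 = 1 - 0.2064 = 0.7936

0.7936


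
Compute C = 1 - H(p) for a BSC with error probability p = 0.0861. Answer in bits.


H(p) = -p*log2(p) - (1-p)*log2(1-p) = -0.0861*log2(0.0861) - 0.9139*log2(0.9139) = 0.304608 + 0.118708 = 0.4233. C = 1 - H(p) = 1 - 0.4233 = 0.5767

0.5767 bits


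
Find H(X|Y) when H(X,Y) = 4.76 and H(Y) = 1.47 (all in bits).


H(X|Y) = H(X,Y) - H(Y) = 4.76 - 1.47 = 3.29

3.29 bits


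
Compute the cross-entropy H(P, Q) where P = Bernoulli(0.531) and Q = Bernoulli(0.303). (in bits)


H(P,Q) = -p*log2(q) - (1-p)*log2(1-q). -0.531*log2(0.303) = 0.914706; -0.469*log2(0.697) = 0.244241. H(P,Q) = 0.914706 + 0.244241 = 1.1589

1.1589 bits


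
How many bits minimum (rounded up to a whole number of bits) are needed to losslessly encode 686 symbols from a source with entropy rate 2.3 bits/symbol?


Minimum bits >= n * H = 686 * 2.3 = 1577.8, rounded up to a whole number of bits = 1578

1578 bits


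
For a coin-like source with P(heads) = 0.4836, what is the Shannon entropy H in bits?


H = -p*log2(p) - (1-p)*log2(1-p). -0.4836*log2(0.4836) = 0.506868; -0.5164*log2(0.5164) = 0.492356. H = 0.506868 + 0.492356 = 0.9992

0.9992 bits


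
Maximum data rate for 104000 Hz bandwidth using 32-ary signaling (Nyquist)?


Rate = 2 * B * log2(M) = 2 * 104000 * 5.0 = 1040000.0

1040000.0 bps


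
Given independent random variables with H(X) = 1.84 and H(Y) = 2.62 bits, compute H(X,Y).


For independent variables, H(X,Y) = H(X) + H(Y) = 1.84 + 2.62 = 4.46

4.46 bits


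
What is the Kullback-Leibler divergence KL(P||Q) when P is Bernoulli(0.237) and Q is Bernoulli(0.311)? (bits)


KL = p*log2(p/q) + (1-p)*log2((1-p)/(1-q)) = 0.237*log2(0.237/0.311) + 0.763*log2(0.763/0.689) = 0.0194

0.0194 bits


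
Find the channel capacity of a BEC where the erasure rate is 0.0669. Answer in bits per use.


C = 1 - epsilon = 1 - 0.0669 = 0.9331

0.9331 bits


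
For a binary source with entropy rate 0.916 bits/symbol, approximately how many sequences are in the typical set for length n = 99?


log2|A_typical| = nH = 99 * 0.916 = 90.684, so |A_typical| ~ 2^90.684 = 1.989e+27

1.989e+27


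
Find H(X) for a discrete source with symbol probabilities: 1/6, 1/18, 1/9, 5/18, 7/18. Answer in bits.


H = -sum(p_i * log2(p_i)). Terms: -(1/6)*log2(1/6) = 0.430827; -(1/18)*log2(1/18) = 0.231663; -(1/9)*log2(1/9) = 0.352214; -(5/18)*log2(5/18) = 0.513332; -(7/18)*log2(7/18) = 0.529888. H = 0.430827 + 0.231663 + 0.352214 + 0.513332 + 0.529888 = 2.0579

2.0579 bits


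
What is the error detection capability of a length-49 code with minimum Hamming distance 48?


Detection capability = d_min - 1 = 48 - 1 = 47

47 errors


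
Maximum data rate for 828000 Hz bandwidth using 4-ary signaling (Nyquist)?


Rate = 2 * B * log2(M) = 2 * 828000 * 2.0 = 3312000.0

3312000.0 bps


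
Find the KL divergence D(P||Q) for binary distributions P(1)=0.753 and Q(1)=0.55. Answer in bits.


KL = p*log2(p/q) + (1-p)*log2((1-p)/(1-q)) = 0.753*log2(0.753/0.55) + 0.247*log2(0.247/0.45) = 0.1275

0.1275 bits


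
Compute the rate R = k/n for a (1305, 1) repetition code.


Rate = k/n = 1/1305

1/1305


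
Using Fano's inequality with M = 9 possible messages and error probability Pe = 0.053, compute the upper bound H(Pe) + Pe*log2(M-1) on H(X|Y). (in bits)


H(Pe) = -Pe*log2(Pe) - (1-Pe)*log2(1-Pe) = -0.053*log2(0.053) - 0.947*log2(0.947) = 0.224607 + 0.074400 = 0.299. Pe*log2(M-1) = 0.053*log2(8) = 0.159000. Bound = H(Pe) + Pe*log2(M-1) = 0.224607 + 0.074400 + 0.159000 = 0.458

0.458 bits


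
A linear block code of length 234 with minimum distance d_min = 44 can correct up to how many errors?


Correction capability = floor((d-1)/2) = floor((44-1)/2) = 21

21 errors


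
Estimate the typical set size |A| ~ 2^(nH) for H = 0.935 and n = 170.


log2|A_typical| = nH = 170 * 0.935 = 158.95, so |A_typical| ~ 2^158.95 = 7.059e+47

7.059e+47


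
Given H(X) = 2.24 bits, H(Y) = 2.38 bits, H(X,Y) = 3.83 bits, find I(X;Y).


I(X;Y) = H(X) + H(Y) - H(X,Y) = 2.24 + 2.38 - 3.83 = 0.79

0.79 bits


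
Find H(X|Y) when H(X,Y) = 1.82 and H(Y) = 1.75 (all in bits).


H(X|Y) = H(X,Y) - H(Y) = 1.82 - 1.75 = 0.07

0.07 bits


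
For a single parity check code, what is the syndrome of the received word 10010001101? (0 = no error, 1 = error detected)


Syndrome = XOR of all bits = 1 XOR 0 XOR 0 XOR 1 XOR 0 XOR 0 XOR 0 XOR 1 XOR 1 XOR 0 XOR 1 = 1

1


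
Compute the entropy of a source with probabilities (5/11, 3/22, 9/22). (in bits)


H = -sum(p_i * log2(p_i)). Terms: -(5/11)*log2(5/11) = 0.517047; -(3/22)*log2(3/22) = 0.391973; -(9/22)*log2(9/22) = 0.527525. H = 0.517047 + 0.391973 + 0.527525 = 1.4365

1.4365 bits


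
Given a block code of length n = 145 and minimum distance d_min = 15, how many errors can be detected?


Detection capability = d_min - 1 = 15 - 1 = 14

14 errors


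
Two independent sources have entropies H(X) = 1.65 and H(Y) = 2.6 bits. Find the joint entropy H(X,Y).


For independent variables, H(X,Y) = H(X) + H(Y) = 1.65 + 2.6 = 4.25

4.25 bits


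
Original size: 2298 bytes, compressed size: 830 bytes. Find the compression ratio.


Ratio = original / compressed = 2298 / 830 = 2.7687

2.7687


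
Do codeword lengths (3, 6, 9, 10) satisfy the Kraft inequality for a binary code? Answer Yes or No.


Kraft sum = sum(2^(-l_i)) = 0.1436, need <= 1. Result: satisfied (a binary prefix-free code with these lengths exists)

Yes


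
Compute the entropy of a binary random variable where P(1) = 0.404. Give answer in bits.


H = -p*log2(p) - (1-p)*log2(1-p). -0.404*log2(0.404) = 0.528259; -0.596*log2(0.596) = 0.444983. H = 0.528259 + 0.444983 = 0.9732

0.9732 bits


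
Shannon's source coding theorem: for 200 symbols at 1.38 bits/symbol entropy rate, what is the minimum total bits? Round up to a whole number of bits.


Minimum bits >= n * H = 200 * 1.38 = 276.0, rounded up to a whole number of bits = 276

276 bits


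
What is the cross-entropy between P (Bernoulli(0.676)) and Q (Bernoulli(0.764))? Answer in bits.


H(P,Q) = -p*log2(q) - (1-p)*log2(1-q). -0.676*log2(0.764) = 0.262528; -0.324*log2(0.236) = 0.674938. H(P,Q) = 0.262528 + 0.674938 = 0.9375

0.9375 bits


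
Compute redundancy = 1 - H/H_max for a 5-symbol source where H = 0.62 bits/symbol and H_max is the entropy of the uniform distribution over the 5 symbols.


H_max = log2(K) = log2(5) = 2.3219 bits/symbol. Redundancy = 1 - H/H_max = 1 - 0.62/2.3219 = 1 - 0.267 = 0.733

0.733


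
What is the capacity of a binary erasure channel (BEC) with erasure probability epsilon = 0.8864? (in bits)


C = 1 - epsilon = 1 - 0.8864 = 0.1136

0.1136 bits


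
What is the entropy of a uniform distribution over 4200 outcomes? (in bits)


H = log2(n) = log2(4200) = 12.0362

12.0362 bits


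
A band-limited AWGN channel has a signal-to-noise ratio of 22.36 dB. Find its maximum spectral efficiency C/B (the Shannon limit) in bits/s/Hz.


SNR_linear = 10^(22.36/10) = 172.1869; C/B = log2(1 + SNR_linear) = log2(1 + 172.1869) = 7.4362

7.4362 bits/s/Hz


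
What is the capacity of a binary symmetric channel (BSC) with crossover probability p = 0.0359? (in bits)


H(p) = -p*log2(p) - (1-p)*log2(1-p) = -0.0359*log2(0.0359) - 0.9641*log2(0.9641) = 0.172315 + 0.050852 = 0.2232. C = 1 - H(p) = 1 - 0.2232 = 0.7768

0.7768 bits


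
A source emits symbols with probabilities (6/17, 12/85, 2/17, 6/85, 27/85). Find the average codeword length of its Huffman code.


Huffman construction (repeatedly merge the two least-probable nodes; each merge adds 1 bit to every symbol beneath it): 6/85 + 2/17 = 16/85; 12/85 + 16/85 = 28/85; 27/85 + 28/85 = 11/17; 6/17 + 11/17 = 1. Resulting codeword lengths (in the order the probabilities were given): (1, 3, 4, 4, 2). L_avg = sum(p_i * l_i) = 6/17*1 + 12/85*3 + 2/17*4 + 6/85*4 + 27/85*2 = 184/85 = 2.1647

2.1647 bits


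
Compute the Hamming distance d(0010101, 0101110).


Count differing positions: . ^ ^ ^ . ^ ^ = 5 differences

5


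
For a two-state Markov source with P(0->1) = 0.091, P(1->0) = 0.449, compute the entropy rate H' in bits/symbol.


Stationary distribution: pi_0 = p10/(p01+p10) = 0.8315, pi_1 = 0.1685. Entropy rate H' = pi_0*H(p01) + pi_1*H(p10) = 0.8315*0.4398 + 0.1685*0.9925 = 0.5329

0.5329 bits/symbol


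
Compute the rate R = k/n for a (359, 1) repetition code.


Rate = k/n = 1/359

1/359


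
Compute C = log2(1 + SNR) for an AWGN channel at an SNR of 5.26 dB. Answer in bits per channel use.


SNR_linear = 10^(5.26/10) = 3.3574; C = log2(1 + SNR_linear) = log2(1 + 3.3574) = 2.1235

2.1235 bits/channel use


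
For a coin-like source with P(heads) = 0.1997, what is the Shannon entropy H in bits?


H = -p*log2(p) - (1-p)*log2(1-p). -0.1997*log2(0.1997) = 0.464122; -0.8003*log2(0.8003) = 0.257206. H = 0.464122 + 0.257206 = 0.7213

0.7213 bits


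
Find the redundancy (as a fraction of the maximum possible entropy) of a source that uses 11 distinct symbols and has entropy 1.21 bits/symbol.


H_max = log2(K) = log2(11) = 3.4594 bits/symbol. Redundancy = 1 - H/H_max = 1 - 1.21/3.4594 = 1 - 0.3498 = 0.6502

0.6502


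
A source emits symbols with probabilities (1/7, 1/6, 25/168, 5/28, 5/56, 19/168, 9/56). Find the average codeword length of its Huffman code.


Huffman construction (repeatedly merge the two least-probable nodes; each merge adds 1 bit to every symbol beneath it): 5/56 + 19/168 = 17/84; 1/7 + 25/168 = 7/24; 9/56 + 1/6 = 55/168; 5/28 + 17/84 = 8/21; 7/24 + 55/168 = 13/21; 8/21 + 13/21 = 1. Resulting codeword lengths (in the order the probabilities were given): (3, 3, 3, 2, 3, 3, 3). L_avg = sum(p_i * l_i) = 1/7*3 + 1/6*3 + 25/168*3 + 5/28*2 + 5/56*3 + 19/168*3 + 9/56*3 = 79/28 = 2.8214

2.8214 bits


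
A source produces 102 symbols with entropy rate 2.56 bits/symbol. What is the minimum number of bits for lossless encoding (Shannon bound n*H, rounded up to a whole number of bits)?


Minimum bits >= n * H = 102 * 2.56 = 261.12, rounded up to a whole number of bits = 262

262 bits


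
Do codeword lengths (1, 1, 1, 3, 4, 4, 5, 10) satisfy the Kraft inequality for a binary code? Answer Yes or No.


Kraft sum = sum(2^(-l_i)) = 1.7822, need <= 1. Result: violated (a binary prefix-free code with these lengths cannot exist)

No


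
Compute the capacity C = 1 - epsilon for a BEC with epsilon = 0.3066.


C = 1 - epsilon = 1 - 0.3066 = 0.6934

0.6934 bits


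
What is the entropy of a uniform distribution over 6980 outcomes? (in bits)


H = log2(n) = log2(6980) = 12.769

12.769 bits


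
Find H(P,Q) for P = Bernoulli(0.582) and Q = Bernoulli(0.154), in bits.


H(P,Q) = -p*log2(q) - (1-p)*log2(1-q). -0.582*log2(0.154) = 1.570817; -0.418*log2(0.846) = 0.100851. H(P,Q) = 1.570817 + 0.100851 = 1.6717

1.6717 bits


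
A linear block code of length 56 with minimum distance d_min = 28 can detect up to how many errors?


Detection capability = d_min - 1 = 28 - 1 = 27

27 errors


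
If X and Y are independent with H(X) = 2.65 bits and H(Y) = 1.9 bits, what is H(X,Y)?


For independent variables, H(X,Y) = H(X) + H(Y) = 2.65 + 1.9 = 4.55

4.55 bits


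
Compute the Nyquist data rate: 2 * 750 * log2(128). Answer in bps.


Rate = 2 * B * log2(M) = 2 * 750 * 7.0 = 10500.0

10500.0 bps


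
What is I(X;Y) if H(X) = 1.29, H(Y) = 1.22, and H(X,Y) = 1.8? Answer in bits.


I(X;Y) = H(X) + H(Y) - H(X,Y) = 1.29 + 1.22 - 1.8 = 0.71

0.71 bits


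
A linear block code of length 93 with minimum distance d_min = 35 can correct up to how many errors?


Correction capability = floor((d-1)/2) = floor((35-1)/2) = 17

17 errors


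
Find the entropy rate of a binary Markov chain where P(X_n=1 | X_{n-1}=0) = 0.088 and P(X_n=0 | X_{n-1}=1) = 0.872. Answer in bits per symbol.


Stationary distribution: pi_0 = p10/(p01+p10) = 0.9083, pi_1 = 0.0917. Entropy rate H' = pi_0*H(p01) + pi_1*H(p10) = 0.9083*0.4298 + 0.0917*0.5519 = 0.441

0.441 bits/symbol


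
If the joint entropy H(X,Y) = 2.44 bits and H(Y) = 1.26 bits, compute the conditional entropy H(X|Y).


H(X|Y) = H(X,Y) - H(Y) = 2.44 - 1.26 = 1.18

1.18 bits


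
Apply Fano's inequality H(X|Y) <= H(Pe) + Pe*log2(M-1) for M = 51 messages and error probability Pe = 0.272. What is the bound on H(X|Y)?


H(Pe) = -Pe*log2(Pe) - (1-Pe)*log2(1-Pe) = -0.272*log2(0.272) - 0.728*log2(0.728) = 0.510903 + 0.333416 = 0.8443. Pe*log2(M-1) = 0.272*log2(50) = 1.535129. Bound = H(Pe) + Pe*log2(M-1) = 0.510903 + 0.333416 + 1.535129 = 2.3794

2.3794 bits


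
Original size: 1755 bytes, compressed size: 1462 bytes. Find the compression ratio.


Ratio = original / compressed = 1755 / 1462 = 1.2004

1.2004


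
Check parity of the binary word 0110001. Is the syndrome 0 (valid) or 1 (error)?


Syndrome = XOR of all bits = 0 XOR 1 XOR 1 XOR 0 XOR 0 XOR 0 XOR 1 = 1

1


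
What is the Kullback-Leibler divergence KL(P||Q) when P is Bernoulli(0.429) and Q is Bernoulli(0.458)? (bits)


KL = p*log2(p/q) + (1-p)*log2((1-p)/(1-q)) = 0.429*log2(0.429/0.458) + 0.571*log2(0.571/0.542) = 0.0025

0.0025 bits


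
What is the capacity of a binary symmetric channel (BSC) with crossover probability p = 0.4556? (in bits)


H(p) = -p*log2(p) - (1-p)*log2(1-p) = -0.4556*log2(0.4556) - 0.5444*log2(0.5444) = 0.516723 + 0.477581 = 0.9943. C = 1 - H(p) = 1 - 0.9943 = 0.0057

0.0057 bits


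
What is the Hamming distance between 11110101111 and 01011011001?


Count differing positions: ^ . ^ . ^ ^ ^ . ^ ^ . = 7 differences

7


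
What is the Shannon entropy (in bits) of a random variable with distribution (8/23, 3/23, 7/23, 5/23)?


H = -sum(p_i * log2(p_i)). Terms: -(8/23)*log2(8/23) = 0.529935; -(3/23)*log2(3/23) = 0.383296; -(7/23)*log2(7/23) = 0.522324; -(5/23)*log2(5/23) = 0.478616. H = 0.529935 + 0.383296 + 0.522324 + 0.478616 = 1.9142

1.9142 bits


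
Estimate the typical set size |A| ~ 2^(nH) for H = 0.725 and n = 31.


log2|A_typical| = nH = 31 * 0.725 = 22.475, so |A_typical| ~ 2^22.475 = 5.830e+06

5.830e+06


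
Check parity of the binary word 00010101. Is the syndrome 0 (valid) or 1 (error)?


Syndrome = XOR of all bits = 0 XOR 0 XOR 0 XOR 1 XOR 0 XOR 1 XOR 0 XOR 1 = 1

1


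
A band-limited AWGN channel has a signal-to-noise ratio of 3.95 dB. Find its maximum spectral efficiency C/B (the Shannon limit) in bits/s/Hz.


SNR_linear = 10^(3.95/10) = 2.4831; C/B = log2(1 + SNR_linear) = log2(1 + 2.4831) = 1.8004

1.8004 bits/s/Hz


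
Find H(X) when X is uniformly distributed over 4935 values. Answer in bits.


H = log2(n) = log2(4935) = 12.2688

12.2688 bits


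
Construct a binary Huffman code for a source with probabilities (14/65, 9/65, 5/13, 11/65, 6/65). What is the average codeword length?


Huffman construction (repeatedly merge the two least-probable nodes; each merge adds 1 bit to every symbol beneath it): 6/65 + 9/65 = 3/13; 11/65 + 14/65 = 5/13; 3/13 + 5/13 = 8/13; 5/13 + 8/13 = 1. Resulting codeword lengths (in the order the probabilities were given): (2, 3, 2, 2, 3). L_avg = sum(p_i * l_i) = 14/65*2 + 9/65*3 + 5/13*2 + 11/65*2 + 6/65*3 = 29/13 = 2.2308

2.2308 bits


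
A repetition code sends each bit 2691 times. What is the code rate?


Rate = k/n = 1/2691

1/2691


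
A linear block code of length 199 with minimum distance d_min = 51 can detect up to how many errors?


Detection capability = d_min - 1 = 51 - 1 = 50

50 errors


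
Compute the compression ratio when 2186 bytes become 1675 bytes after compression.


Ratio = original / compressed = 2186 / 1675 = 1.3051

1.3051


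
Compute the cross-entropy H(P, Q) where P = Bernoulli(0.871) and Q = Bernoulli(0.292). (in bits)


H(P,Q) = -p*log2(q) - (1-p)*log2(1-q). -0.871*log2(0.292) = 1.546861; -0.129*log2(0.708) = 0.064265. H(P,Q) = 1.546861 + 0.064265 = 1.6111

1.6111 bits


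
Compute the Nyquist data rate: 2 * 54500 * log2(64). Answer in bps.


Rate = 2 * B * log2(M) = 2 * 54500 * 6.0 = 654000.0

654000.0 bps


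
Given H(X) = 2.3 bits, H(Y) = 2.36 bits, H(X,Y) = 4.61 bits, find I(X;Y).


I(X;Y) = H(X) + H(Y) - H(X,Y) = 2.3 + 2.36 - 4.61 = 0.05

0.05 bits


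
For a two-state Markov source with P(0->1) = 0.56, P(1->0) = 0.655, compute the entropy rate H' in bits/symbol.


Stationary distribution: pi_0 = p10/(p01+p10) = 0.5391, pi_1 = 0.4609. Entropy rate H' = pi_0*H(p01) + pi_1*H(p10) = 0.5391*0.9896 + 0.4609*0.9295 = 0.9619

0.9619 bits/symbol


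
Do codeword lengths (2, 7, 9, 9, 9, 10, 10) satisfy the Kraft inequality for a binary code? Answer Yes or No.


Kraft sum = sum(2^(-l_i)) = 0.2656, need <= 1. Result: satisfied (a binary prefix-free code with these lengths exists)

Yes


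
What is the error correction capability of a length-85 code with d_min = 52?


Correction capability = floor((d-1)/2) = floor((52-1)/2) = 25

25 errors


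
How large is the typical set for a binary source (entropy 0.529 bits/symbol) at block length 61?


log2|A_typical| = nH = 61 * 0.529 = 32.269, so |A_typical| ~ 2^32.269 = 5.175e+09

5.175e+09


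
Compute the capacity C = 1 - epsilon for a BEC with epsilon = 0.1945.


C = 1 - epsilon = 1 - 0.1945 = 0.8055

0.8055 bits


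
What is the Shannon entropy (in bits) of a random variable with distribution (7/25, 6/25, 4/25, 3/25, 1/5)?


H = -sum(p_i * log2(p_i)). Terms: -(7/25)*log2(7/25) = 0.514220; -(6/25)*log2(6/25) = 0.494134; -(4/25)*log2(4/25) = 0.423017; -(3/25)*log2(3/25) = 0.367067; -(1/5)*log2(1/5) = 0.464386. H = 0.514220 + 0.494134 + 0.423017 + 0.367067 + 0.464386 = 2.2628

2.2628 bits


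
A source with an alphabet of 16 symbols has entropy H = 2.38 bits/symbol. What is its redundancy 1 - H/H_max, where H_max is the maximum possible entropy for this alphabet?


H_max = log2(K) = log2(16) = 4.0 bits/symbol. Redundancy = 1 - H/H_max = 1 - 2.38/4.0 = 1 - 0.595 = 0.405

0.405


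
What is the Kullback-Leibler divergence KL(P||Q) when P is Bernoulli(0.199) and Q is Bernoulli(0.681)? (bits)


KL = p*log2(p/q) + (1-p)*log2((1-p)/(1-q)) = 0.199*log2(0.199/0.681) + 0.801*log2(0.801/0.319) = 0.7107

0.7107 bits


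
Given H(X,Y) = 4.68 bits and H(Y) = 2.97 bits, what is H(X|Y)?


H(X|Y) = H(X,Y) - H(Y) = 4.68 - 2.97 = 1.71

1.71 bits


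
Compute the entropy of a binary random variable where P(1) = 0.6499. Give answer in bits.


H = -p*log2(p) - (1-p)*log2(1-p). -0.6499*log2(0.6499) = 0.404050; -0.3501*log2(0.3501) = 0.530108. H = 0.404050 + 0.530108 = 0.9342

0.9342 bits


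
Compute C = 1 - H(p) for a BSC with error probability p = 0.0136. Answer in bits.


H(p) = -p*log2(p) - (1-p)*log2(1-p) = -0.0136*log2(0.0136) - 0.9864*log2(0.9864) = 0.084323 + 0.019487 = 0.1038. C = 1 - H(p) = 1 - 0.1038 = 0.8962

0.8962 bits


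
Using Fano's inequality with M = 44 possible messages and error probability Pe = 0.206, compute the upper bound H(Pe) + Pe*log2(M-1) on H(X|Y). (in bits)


H(Pe) = -Pe*log2(Pe) - (1-Pe)*log2(1-Pe) = -0.206*log2(0.206) - 0.794*log2(0.794) = 0.469532 + 0.264235 = 0.7338. Pe*log2(M-1) = 0.206*log2(43) = 1.117811. Bound = H(Pe) + Pe*log2(M-1) = 0.469532 + 0.264235 + 1.117811 = 1.8516

1.8516 bits


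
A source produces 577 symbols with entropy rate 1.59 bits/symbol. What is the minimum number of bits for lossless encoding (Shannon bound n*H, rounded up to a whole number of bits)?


Minimum bits >= n * H = 577 * 1.59 = 917.43, rounded up to a whole number of bits = 918

918 bits


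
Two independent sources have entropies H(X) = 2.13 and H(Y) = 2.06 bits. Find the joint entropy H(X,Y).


For independent variables, H(X,Y) = H(X) + H(Y) = 2.13 + 2.06 = 4.19

4.19 bits


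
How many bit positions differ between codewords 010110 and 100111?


Count differing positions: ^ ^ . . . ^ = 3 differences

3


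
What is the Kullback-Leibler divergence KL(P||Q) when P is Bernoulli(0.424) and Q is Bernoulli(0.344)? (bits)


KL = p*log2(p/q) + (1-p)*log2((1-p)/(1-q)) = 0.424*log2(0.424/0.344) + 0.576*log2(0.576/0.656) = 0.0198

0.0198 bits


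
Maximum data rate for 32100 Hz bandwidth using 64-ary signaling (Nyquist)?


Rate = 2 * B * log2(M) = 2 * 32100 * 6.0 = 385200.0

385200.0 bps


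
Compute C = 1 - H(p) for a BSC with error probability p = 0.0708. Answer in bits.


H(p) = -p*log2(p) - (1-p)*log2(1-p) = -0.0708*log2(0.0708) - 0.9292*log2(0.9292) = 0.270464 + 0.098438 = 0.3689. C = 1 - H(p) = 1 - 0.3689 = 0.6311

0.6311 bits


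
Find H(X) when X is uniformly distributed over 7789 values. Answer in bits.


H = log2(n) = log2(7789) = 12.9272

12.9272 bits


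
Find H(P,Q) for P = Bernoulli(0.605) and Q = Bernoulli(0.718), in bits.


H(P,Q) = -p*log2(q) - (1-p)*log2(1-q). -0.605*log2(0.718) = 0.289156; -0.395*log2(0.282) = 0.721362. H(P,Q) = 0.289156 + 0.721362 = 1.0105

1.0105 bits


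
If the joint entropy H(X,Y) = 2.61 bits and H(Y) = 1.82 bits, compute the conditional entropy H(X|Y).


H(X|Y) = H(X,Y) - H(Y) = 2.61 - 1.82 = 0.79

0.79 bits


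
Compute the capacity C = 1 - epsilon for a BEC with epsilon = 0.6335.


C = 1 - epsilon = 1 - 0.6335 = 0.3665

0.3665 bits


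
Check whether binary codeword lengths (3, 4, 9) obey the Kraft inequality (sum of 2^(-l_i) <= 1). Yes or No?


Kraft sum = sum(2^(-l_i)) = 0.1895, need <= 1. Result: satisfied (a binary prefix-free code with these lengths exists)

Yes


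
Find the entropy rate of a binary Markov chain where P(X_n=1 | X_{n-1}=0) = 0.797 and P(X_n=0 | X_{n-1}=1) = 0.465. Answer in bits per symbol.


Stationary distribution: pi_0 = p10/(p01+p10) = 0.3685, pi_1 = 0.6315. Entropy rate H' = pi_0*H(p01) + pi_1*H(p10) = 0.3685*0.7279 + 0.6315*0.9965 = 0.8975

0.8975 bits/symbol


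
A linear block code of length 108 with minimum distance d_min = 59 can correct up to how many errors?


Correction capability = floor((d-1)/2) = floor((59-1)/2) = 29

29 errors


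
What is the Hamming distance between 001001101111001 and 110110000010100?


Count differing positions: ^ ^ ^ ^ ^ ^ ^ . ^ ^ . ^ ^ . ^ = 12 differences

12


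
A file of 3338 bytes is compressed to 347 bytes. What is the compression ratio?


Ratio = original / compressed = 3338 / 347 = 9.6196

9.6196


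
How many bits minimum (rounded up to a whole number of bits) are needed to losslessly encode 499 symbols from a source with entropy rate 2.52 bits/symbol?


Minimum bits >= n * H = 499 * 2.52 = 1257.48, rounded up to a whole number of bits = 1258

1258 bits


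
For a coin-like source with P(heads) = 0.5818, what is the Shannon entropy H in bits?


H = -p*log2(p) - (1-p)*log2(1-p). -0.5818*log2(0.5818) = 0.454621; -0.4182*log2(0.4182) = 0.525985. H = 0.454621 + 0.525985 = 0.9806

0.9806 bits


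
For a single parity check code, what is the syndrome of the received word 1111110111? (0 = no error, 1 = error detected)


Syndrome = XOR of all bits = 1 XOR 1 XOR 1 XOR 1 XOR 1 XOR 1 XOR 0 XOR 1 XOR 1 XOR 1 = 1

1


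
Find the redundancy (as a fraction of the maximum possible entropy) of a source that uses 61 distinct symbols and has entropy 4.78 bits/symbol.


H_max = log2(K) = log2(61) = 5.9307 bits/symbol. Redundancy = 1 - H/H_max = 1 - 4.78/5.9307 = 1 - 0.806 = 0.194

0.194


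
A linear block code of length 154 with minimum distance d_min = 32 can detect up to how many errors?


Detection capability = d_min - 1 = 32 - 1 = 31

31 errors


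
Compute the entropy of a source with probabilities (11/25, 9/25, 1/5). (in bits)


H = -sum(p_i * log2(p_i)). Terms: -(11/25)*log2(11/25) = 0.521147; -(9/25)*log2(9/25) = 0.530615; -(1/5)*log2(1/5) = 0.464386. H = 0.521147 + 0.530615 + 0.464386 = 1.5161

1.5161 bits


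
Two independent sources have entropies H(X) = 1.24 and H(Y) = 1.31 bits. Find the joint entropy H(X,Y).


For independent variables, H(X,Y) = H(X) + H(Y) = 1.24 + 1.31 = 2.55

2.55 bits


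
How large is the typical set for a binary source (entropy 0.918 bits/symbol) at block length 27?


log2|A_typical| = nH = 27 * 0.918 = 24.786, so |A_typical| ~ 2^24.786 = 2.893e+07

2.893e+07


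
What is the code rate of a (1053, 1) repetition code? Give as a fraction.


Rate = k/n = 1/1053

1/1053


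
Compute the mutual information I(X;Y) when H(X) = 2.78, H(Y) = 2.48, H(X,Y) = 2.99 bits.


I(X;Y) = H(X) + H(Y) - H(X,Y) = 2.78 + 2.48 - 2.99 = 2.27

2.27 bits


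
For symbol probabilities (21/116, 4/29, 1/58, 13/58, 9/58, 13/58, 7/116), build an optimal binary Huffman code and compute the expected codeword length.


Huffman construction (repeatedly merge the two least-probable nodes; each merge adds 1 bit to every symbol beneath it): 1/58 + 7/116 = 9/116; 9/116 + 4/29 = 25/116; 9/58 + 21/116 = 39/116; 25/116 + 13/58 = 51/116; 13/58 + 39/116 = 65/116; 51/116 + 65/116 = 1. Resulting codeword lengths (in the order the probabilities were given): (3, 3, 4, 2, 3, 2, 4). L_avg = sum(p_i * l_i) = 21/116*3 + 4/29*3 + 1/58*4 + 13/58*2 + 9/58*3 + 13/58*2 + 7/116*4 = 305/116 = 2.6293

2.6293 bits


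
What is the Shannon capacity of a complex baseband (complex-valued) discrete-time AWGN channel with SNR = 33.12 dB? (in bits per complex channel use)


SNR_linear = 10^(33.12/10) = 2051.1622; C = log2(1 + SNR_linear) = log2(1 + 2051.1622) = 11.0029

11.0029 bits/channel use


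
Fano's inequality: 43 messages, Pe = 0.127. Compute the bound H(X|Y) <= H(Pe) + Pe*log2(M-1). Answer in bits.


H(Pe) = -Pe*log2(Pe) - (1-Pe)*log2(1-Pe) = -0.127*log2(0.127) - 0.873*log2(0.873) = 0.378092 + 0.171061 = 0.5492. Pe*log2(M-1) = 0.127*log2(42) = 0.684824. Bound = H(Pe) + Pe*log2(M-1) = 0.378092 + 0.171061 + 0.684824 = 1.234

1.234 bits


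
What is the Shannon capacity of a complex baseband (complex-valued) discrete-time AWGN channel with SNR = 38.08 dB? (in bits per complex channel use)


SNR_linear = 10^(38.08/10) = 6426.8772; C = log2(1 + SNR_linear) = log2(1 + 6426.8772) = 12.6501

12.6501 bits/channel use


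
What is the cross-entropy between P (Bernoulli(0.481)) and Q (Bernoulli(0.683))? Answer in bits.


H(P,Q) = -p*log2(q) - (1-p)*log2(1-q). -0.481*log2(0.683) = 0.264570; -0.519*log2(0.317) = 0.860214. H(P,Q) = 0.264570 + 0.860214 = 1.1248

1.1248 bits


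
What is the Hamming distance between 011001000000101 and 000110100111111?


Count differing positions: . ^ ^ ^ ^ ^ ^ . . ^ ^ ^ . ^ . = 10 differences

10


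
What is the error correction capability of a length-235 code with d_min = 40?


Correction capability = floor((d-1)/2) = floor((40-1)/2) = 19

19 errors


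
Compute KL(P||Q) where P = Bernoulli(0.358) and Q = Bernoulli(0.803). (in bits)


KL = p*log2(p/q) + (1-p)*log2((1-p)/(1-q)) = 0.358*log2(0.358/0.803) + 0.642*log2(0.642/0.197) = 0.677

0.677 bits


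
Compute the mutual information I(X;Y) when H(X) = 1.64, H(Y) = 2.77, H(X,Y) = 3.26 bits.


I(X;Y) = H(X) + H(Y) - H(X,Y) = 1.64 + 2.77 - 3.26 = 1.15

1.15 bits


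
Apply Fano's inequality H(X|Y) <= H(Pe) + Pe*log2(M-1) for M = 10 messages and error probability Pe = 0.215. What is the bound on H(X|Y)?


H(Pe) = -Pe*log2(Pe) - (1-Pe)*log2(1-Pe) = -0.215*log2(0.215) - 0.785*log2(0.785) = 0.476782 + 0.274150 = 0.7509. Pe*log2(M-1) = 0.215*log2(9) = 0.681534. Bound = H(Pe) + Pe*log2(M-1) = 0.476782 + 0.274150 + 0.681534 = 1.4325

1.4325 bits


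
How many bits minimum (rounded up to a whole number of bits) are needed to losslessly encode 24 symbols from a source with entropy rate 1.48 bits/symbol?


Minimum bits >= n * H = 24 * 1.48 = 35.52, rounded up to a whole number of bits = 36

36 bits


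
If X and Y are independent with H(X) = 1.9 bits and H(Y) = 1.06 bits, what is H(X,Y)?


For independent variables, H(X,Y) = H(X) + H(Y) = 1.9 + 1.06 = 2.96

2.96 bits


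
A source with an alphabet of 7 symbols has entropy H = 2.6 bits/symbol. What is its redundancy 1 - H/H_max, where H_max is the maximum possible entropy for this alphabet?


H_max = log2(K) = log2(7) = 2.8074 bits/symbol. Redundancy = 1 - H/H_max = 1 - 2.6/2.8074 = 1 - 0.9261 = 0.0739

0.0739


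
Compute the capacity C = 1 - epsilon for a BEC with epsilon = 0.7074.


C = 1 - epsilon = 1 - 0.7074 = 0.2926

0.2926 bits


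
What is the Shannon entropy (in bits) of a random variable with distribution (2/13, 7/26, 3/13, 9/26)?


H = -sum(p_i * log2(p_i)). Terms: -(2/13)*log2(2/13) = 0.415452; -(7/26)*log2(7/26) = 0.509677; -(3/13)*log2(3/13) = 0.488187; -(9/26)*log2(9/26) = 0.529794. H = 0.415452 + 0.509677 + 0.488187 + 0.529794 = 1.9431

1.9431 bits


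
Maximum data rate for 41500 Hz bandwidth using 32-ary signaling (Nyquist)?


Rate = 2 * B * log2(M) = 2 * 41500 * 5.0 = 415000.0

415000.0 bps


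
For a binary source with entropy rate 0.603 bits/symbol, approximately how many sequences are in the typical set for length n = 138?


log2|A_typical| = nH = 138 * 0.603 = 83.214, so |A_typical| ~ 2^83.214 = 1.122e+25

1.122e+25


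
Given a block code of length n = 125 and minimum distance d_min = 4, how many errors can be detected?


Detection capability = d_min - 1 = 4 - 1 = 3

3 errors


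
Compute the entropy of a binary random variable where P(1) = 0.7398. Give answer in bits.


H = -p*log2(p) - (1-p)*log2(1-p). -0.7398*log2(0.7398) = 0.321660; -0.2602*log2(0.2602) = 0.505388. H = 0.321660 + 0.505388 = 0.827

0.827 bits


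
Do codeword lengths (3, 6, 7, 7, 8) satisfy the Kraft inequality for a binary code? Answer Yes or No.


Kraft sum = sum(2^(-l_i)) = 0.1602, need <= 1. Result: satisfied (a binary prefix-free code with these lengths exists)

Yes


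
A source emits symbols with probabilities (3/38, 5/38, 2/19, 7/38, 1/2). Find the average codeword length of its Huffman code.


Huffman construction (repeatedly merge the two least-probable nodes; each merge adds 1 bit to every symbol beneath it): 3/38 + 2/19 = 7/38; 5/38 + 7/38 = 6/19; 7/38 + 6/19 = 1/2; 1/2 + 1/2 = 1. Resulting codeword lengths (in the order the probabilities were given): (3, 3, 3, 3, 1). L_avg = sum(p_i * l_i) = 3/38*3 + 5/38*3 + 2/19*3 + 7/38*3 + 1/2*1 = 2

2.0 bits


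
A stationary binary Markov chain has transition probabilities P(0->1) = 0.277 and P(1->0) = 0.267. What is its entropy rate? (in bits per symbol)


Stationary distribution: pi_0 = p10/(p01+p10) = 0.4908, pi_1 = 0.5092. Entropy rate H' = pi_0*H(p01) + pi_1*H(p10) = 0.4908*0.8513 + 0.5092*0.8371 = 0.8441

0.8441 bits/symbol


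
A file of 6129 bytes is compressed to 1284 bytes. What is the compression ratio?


Ratio = original / compressed = 6129 / 1284 = 4.7734

4.7734


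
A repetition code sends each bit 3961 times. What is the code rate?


Rate = k/n = 1/3961

1/3961


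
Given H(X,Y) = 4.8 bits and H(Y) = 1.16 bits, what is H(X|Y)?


H(X|Y) = H(X,Y) - H(Y) = 4.8 - 1.16 = 3.64

3.64 bits


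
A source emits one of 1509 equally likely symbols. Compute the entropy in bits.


H = log2(n) = log2(1509) = 10.5594

10.5594 bits


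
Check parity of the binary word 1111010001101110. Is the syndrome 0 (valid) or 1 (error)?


Syndrome = XOR of all bits = 1 XOR 1 XOR 1 XOR 1 XOR 0 XOR 1 XOR 0 XOR 0 XOR 0 XOR 1 XOR 1 XOR 0 XOR 1 XOR 1 XOR 1 XOR 0 = 0

0


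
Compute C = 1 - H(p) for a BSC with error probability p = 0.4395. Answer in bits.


H(p) = -p*log2(p) - (1-p)*log2(1-p) = -0.4395*log2(0.4395) - 0.5605*log2(0.5605) = 0.521276 + 0.468137 = 0.9894. C = 1 - H(p) = 1 - 0.9894 = 0.0106

0.0106 bits


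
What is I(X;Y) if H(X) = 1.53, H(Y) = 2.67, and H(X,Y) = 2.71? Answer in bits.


I(X;Y) = H(X) + H(Y) - H(X,Y) = 1.53 + 2.67 - 2.71 = 1.49

1.49 bits


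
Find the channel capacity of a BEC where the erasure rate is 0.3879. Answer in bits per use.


C = 1 - epsilon = 1 - 0.3879 = 0.6121

0.6121 bits


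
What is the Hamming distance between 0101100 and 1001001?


Count differing positions: ^ ^ . . ^ . ^ = 4 differences

4


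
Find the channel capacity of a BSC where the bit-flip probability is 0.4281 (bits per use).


H(p) = -p*log2(p) - (1-p)*log2(1-p) = -0.4281*log2(0.4281) - 0.5719*log2(0.5719) = 0.523986 + 0.461046 = 0.985. C = 1 - H(p) = 1 - 0.985 = 0.015

0.015 bits


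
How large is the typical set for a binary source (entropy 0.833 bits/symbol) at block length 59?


log2|A_typical| = nH = 59 * 0.833 = 49.147, so |A_typical| ~ 2^49.147 = 6.233e+14

6.233e+14


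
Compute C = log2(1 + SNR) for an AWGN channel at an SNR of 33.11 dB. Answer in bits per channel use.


SNR_linear = 10^(33.11/10) = 2046.4446; C = log2(1 + SNR_linear) = log2(1 + 2046.4446) = 10.9996

10.9996 bits/channel use
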